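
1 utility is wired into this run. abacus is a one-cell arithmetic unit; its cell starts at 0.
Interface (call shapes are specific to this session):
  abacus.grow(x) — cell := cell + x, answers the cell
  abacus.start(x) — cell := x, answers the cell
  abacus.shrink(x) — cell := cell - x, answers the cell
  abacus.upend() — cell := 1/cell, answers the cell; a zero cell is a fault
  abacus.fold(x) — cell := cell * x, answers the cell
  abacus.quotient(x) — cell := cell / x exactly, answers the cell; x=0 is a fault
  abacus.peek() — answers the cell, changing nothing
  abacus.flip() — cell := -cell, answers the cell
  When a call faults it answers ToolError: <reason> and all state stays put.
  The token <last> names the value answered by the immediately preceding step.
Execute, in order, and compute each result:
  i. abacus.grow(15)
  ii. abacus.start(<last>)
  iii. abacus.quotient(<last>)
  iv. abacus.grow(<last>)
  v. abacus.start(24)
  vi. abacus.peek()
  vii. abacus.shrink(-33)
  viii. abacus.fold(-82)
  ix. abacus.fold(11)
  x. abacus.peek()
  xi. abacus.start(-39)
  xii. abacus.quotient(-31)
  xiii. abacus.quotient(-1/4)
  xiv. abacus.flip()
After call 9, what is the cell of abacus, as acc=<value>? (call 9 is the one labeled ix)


Answer: acc=-51414

Derivation:
% 1. abacus.grow(x='15') : 15
% 2. abacus.start(x='<last>') : 15
% 3. abacus.quotient(x='<last>') : 1
% 4. abacus.grow(x='<last>') : 2
% 5. abacus.start(x='24') : 24
% 6. abacus.peek() : 24
% 7. abacus.shrink(x='-33') : 57
% 8. abacus.fold(x='-82') : -4674
% 9. abacus.fold(x='11') : -51414
% 10. abacus.peek() : -51414
% 11. abacus.start(x='-39') : -39
% 12. abacus.quotient(x='-31') : 39/31
% 13. abacus.quotient(x='-1/4') : -156/31
% 14. abacus.flip() : 156/31


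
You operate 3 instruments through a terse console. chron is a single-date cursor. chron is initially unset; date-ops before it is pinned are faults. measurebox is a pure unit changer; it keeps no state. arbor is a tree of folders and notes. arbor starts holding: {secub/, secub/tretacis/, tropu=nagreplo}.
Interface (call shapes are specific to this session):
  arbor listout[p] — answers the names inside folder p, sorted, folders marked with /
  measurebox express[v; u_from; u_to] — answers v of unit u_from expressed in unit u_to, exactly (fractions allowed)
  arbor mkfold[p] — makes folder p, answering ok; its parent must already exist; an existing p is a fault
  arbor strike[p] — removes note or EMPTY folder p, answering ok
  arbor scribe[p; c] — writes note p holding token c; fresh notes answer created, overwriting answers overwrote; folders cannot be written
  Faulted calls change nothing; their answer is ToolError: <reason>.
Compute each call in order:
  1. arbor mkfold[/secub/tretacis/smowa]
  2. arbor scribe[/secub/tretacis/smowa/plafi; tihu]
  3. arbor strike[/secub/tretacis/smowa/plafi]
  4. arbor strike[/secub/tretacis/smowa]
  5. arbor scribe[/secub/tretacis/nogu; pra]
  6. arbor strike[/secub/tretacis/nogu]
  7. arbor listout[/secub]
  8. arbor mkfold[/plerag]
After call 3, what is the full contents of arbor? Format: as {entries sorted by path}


Answer: {secub/, secub/tretacis/, secub/tretacis/smowa/, tropu=nagreplo}

Derivation:
// arbor mkfold(p=/secub/tretacis/smowa) ~> ok
// arbor scribe(p=/secub/tretacis/smowa/plafi, c=tihu) ~> created
// arbor strike(p=/secub/tretacis/smowa/plafi) ~> ok
// arbor strike(p=/secub/tretacis/smowa) ~> ok
// arbor scribe(p=/secub/tretacis/nogu, c=pra) ~> created
// arbor strike(p=/secub/tretacis/nogu) ~> ok
// arbor listout(p=/secub) ~> [tretacis/]
// arbor mkfold(p=/plerag) ~> ok


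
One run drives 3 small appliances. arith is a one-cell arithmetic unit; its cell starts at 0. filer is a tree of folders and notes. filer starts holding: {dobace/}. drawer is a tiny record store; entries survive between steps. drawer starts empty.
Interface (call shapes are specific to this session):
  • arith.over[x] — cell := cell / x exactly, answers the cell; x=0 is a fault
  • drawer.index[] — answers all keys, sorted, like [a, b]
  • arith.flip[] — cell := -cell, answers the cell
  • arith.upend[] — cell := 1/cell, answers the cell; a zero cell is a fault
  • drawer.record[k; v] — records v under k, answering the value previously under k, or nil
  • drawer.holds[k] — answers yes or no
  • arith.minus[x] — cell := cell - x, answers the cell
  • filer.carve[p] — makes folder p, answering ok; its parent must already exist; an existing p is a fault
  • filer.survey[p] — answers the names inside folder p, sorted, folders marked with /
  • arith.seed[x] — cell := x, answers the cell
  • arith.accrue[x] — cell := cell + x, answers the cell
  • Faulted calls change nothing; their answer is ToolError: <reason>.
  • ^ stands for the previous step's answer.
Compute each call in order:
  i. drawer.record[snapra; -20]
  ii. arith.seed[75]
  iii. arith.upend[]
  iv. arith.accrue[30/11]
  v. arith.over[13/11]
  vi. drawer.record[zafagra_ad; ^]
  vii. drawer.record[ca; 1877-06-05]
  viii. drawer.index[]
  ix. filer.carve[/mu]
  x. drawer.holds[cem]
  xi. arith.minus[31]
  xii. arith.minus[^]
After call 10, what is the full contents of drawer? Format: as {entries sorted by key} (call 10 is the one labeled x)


Step: drawer.record[k→snapra; v→-20]
Result: nil
Step: arith.seed[x→75]
Result: 75
Step: arith.upend[]
Result: 1/75
Step: arith.accrue[x→30/11]
Result: 2261/825
Step: arith.over[x→13/11]
Result: 2261/975
Step: drawer.record[k→zafagra_ad; v→^]
Result: nil
Step: drawer.record[k→ca; v→1877-06-05]
Result: nil
Step: drawer.index[]
Result: [ca, snapra, zafagra_ad]
Step: filer.carve[p→/mu]
Result: ok
Step: drawer.holds[k→cem]
Result: no
Step: arith.minus[x→31]
Result: -27964/975
Step: arith.minus[x→^]
Result: 0

Answer: {ca=1877-06-05, snapra=-20, zafagra_ad=2261/975}


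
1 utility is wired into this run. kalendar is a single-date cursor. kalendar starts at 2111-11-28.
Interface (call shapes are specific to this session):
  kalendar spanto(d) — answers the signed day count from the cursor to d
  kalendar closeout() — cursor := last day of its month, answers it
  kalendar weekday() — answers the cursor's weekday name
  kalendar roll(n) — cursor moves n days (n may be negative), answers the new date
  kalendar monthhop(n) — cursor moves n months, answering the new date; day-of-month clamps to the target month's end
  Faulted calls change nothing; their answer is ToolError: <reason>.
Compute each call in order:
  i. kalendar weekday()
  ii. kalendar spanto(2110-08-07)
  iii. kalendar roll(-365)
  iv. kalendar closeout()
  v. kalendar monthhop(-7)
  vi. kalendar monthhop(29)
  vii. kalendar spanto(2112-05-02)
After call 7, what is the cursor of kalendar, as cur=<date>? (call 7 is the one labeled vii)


~$ kalendar weekday
= Saturday
~$ kalendar spanto d: 2110-08-07
= -478
~$ kalendar roll n: -365
= 2110-11-28
~$ kalendar closeout
= 2110-11-30
~$ kalendar monthhop n: -7
= 2110-04-30
~$ kalendar monthhop n: 29
= 2112-09-30
~$ kalendar spanto d: 2112-05-02
= -151

Answer: cur=2112-09-30


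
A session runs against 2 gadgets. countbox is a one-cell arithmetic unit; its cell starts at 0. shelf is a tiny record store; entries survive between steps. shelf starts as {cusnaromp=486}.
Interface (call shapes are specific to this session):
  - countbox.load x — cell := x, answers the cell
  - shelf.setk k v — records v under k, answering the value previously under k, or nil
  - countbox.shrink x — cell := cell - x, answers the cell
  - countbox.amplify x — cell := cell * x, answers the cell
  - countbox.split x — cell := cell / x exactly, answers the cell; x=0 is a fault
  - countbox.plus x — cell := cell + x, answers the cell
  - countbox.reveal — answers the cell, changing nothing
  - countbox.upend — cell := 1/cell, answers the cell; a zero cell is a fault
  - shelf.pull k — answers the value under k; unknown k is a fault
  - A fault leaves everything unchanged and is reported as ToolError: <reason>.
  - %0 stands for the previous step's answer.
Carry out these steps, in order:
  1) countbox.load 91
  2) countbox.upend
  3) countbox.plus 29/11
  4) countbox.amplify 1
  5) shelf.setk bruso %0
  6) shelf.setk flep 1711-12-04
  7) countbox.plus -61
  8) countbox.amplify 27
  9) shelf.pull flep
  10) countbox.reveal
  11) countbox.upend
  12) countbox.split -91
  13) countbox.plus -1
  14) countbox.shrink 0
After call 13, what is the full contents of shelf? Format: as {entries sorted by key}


I use countbox.load using 91, → 91.
Invoking countbox.upend(), yielding 1/91.
I use countbox.plus using 29/11: 2650/1001.
Then countbox.amplify using 1, and see 2650/1001.
Calling shelf.setk using bruso, %0, which returns nil.
Now I run shelf.setk using flep, 1711-12-04, → nil.
I run countbox.plus using -61, yielding -58411/1001.
Now I run countbox.amplify using 27, and see -1577097/1001.
Then shelf.pull using flep, and see 1711-12-04.
Now I run countbox.reveal(), which returns -1577097/1001.
Next I call countbox.upend(), giving -1001/1577097.
Then countbox.split using -91, → 11/1577097.
I try countbox.plus using -1, → -1577086/1577097.
Using countbox.shrink using 0, which returns -1577086/1577097.

Answer: {bruso=2650/1001, cusnaromp=486, flep=1711-12-04}


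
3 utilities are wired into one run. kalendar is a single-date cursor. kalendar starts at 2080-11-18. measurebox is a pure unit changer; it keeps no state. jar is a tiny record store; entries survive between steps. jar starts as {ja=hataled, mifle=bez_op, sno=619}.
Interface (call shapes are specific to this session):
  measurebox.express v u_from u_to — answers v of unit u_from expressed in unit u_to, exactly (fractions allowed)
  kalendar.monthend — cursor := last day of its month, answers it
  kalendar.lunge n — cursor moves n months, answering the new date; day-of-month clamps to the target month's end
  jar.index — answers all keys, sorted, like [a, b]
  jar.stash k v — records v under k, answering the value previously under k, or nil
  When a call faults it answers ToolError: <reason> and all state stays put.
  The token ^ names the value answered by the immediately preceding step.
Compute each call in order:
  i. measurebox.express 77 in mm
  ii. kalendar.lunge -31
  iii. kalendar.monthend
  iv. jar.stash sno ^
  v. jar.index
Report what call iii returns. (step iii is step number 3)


Answer: 2078-04-30

Derivation:
==> measurebox.express(v: 77, u_from: in, u_to: mm)
<== 9779/5
==> kalendar.lunge(n: -31)
<== 2078-04-18
==> kalendar.monthend()
<== 2078-04-30
==> jar.stash(k: sno, v: ^)
<== 619
==> jar.index()
<== [ja, mifle, sno]


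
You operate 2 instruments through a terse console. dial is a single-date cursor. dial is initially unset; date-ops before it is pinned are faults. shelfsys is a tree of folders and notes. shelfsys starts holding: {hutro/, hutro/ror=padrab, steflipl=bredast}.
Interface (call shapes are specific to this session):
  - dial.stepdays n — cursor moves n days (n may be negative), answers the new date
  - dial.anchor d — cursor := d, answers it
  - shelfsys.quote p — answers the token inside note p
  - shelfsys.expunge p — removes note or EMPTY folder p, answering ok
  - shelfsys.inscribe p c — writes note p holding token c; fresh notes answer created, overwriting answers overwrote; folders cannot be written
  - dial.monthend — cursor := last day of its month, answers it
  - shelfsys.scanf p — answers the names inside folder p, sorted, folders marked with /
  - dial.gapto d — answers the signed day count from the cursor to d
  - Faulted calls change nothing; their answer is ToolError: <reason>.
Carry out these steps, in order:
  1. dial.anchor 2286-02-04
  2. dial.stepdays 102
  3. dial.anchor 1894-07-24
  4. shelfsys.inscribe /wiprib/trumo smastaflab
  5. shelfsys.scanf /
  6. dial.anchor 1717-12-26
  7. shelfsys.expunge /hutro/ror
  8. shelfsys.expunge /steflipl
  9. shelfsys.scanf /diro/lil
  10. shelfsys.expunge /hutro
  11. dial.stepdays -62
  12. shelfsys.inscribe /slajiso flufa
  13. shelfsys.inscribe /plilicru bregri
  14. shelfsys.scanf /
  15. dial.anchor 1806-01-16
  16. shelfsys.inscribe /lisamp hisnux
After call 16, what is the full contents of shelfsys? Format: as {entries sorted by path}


Step: dial.anchor[d: 2286-02-04]
Result: 2286-02-04
Step: dial.stepdays[n: 102]
Result: 2286-05-17
Step: dial.anchor[d: 1894-07-24]
Result: 1894-07-24
Step: shelfsys.inscribe[p: /wiprib/trumo; c: smastaflab]
Result: ToolError: no parent
Step: shelfsys.scanf[p: /]
Result: [hutro/, steflipl]
Step: dial.anchor[d: 1717-12-26]
Result: 1717-12-26
Step: shelfsys.expunge[p: /hutro/ror]
Result: ok
Step: shelfsys.expunge[p: /steflipl]
Result: ok
Step: shelfsys.scanf[p: /diro/lil]
Result: ToolError: not found
Step: shelfsys.expunge[p: /hutro]
Result: ok
Step: dial.stepdays[n: -62]
Result: 1717-10-25
Step: shelfsys.inscribe[p: /slajiso; c: flufa]
Result: created
Step: shelfsys.inscribe[p: /plilicru; c: bregri]
Result: created
Step: shelfsys.scanf[p: /]
Result: [plilicru, slajiso]
Step: dial.anchor[d: 1806-01-16]
Result: 1806-01-16
Step: shelfsys.inscribe[p: /lisamp; c: hisnux]
Result: created

Answer: {lisamp=hisnux, plilicru=bregri, slajiso=flufa}


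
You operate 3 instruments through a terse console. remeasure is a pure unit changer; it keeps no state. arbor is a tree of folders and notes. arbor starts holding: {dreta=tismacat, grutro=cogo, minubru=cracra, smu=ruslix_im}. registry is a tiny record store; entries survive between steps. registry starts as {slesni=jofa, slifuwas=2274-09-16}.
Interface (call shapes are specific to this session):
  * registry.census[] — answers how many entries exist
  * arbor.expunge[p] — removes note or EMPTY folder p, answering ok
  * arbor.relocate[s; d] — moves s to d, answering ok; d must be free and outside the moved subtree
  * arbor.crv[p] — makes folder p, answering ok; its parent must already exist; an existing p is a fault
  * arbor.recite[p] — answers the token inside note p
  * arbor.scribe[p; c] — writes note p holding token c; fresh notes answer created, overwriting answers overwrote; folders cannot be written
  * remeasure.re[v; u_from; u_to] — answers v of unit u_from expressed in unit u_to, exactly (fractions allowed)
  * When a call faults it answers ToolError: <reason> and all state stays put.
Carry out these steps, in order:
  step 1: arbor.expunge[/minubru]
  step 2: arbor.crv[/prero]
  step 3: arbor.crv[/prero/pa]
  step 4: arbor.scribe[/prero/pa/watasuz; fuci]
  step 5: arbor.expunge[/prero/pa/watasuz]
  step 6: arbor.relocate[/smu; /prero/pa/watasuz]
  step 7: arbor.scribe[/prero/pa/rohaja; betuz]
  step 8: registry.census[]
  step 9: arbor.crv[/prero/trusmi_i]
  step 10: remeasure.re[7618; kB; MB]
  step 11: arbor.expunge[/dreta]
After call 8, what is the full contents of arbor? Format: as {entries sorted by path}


Now I run arbor.expunge with p→/minubru, giving ok.
I invoke arbor.crv with p→/prero, giving ok.
Next I call arbor.crv with p→/prero/pa, — result: ok.
I call arbor.scribe with p→/prero/pa/watasuz, c→fuci, yielding created.
I call arbor.expunge with p→/prero/pa/watasuz, which returns ok.
I use arbor.relocate with s→/smu, d→/prero/pa/watasuz, and observe ok.
Then arbor.scribe with p→/prero/pa/rohaja, c→betuz, and observe created.
Invoking registry.census(), yielding 2.
Using arbor.crv with p→/prero/trusmi_i, and get ok.
Calling remeasure.re with v→7618, u_from→kB, u_to→MB, — result: 3809/500.
Next I call arbor.expunge with p→/dreta, and observe ok.

Answer: {dreta=tismacat, grutro=cogo, prero/, prero/pa/, prero/pa/rohaja=betuz, prero/pa/watasuz=ruslix_im}


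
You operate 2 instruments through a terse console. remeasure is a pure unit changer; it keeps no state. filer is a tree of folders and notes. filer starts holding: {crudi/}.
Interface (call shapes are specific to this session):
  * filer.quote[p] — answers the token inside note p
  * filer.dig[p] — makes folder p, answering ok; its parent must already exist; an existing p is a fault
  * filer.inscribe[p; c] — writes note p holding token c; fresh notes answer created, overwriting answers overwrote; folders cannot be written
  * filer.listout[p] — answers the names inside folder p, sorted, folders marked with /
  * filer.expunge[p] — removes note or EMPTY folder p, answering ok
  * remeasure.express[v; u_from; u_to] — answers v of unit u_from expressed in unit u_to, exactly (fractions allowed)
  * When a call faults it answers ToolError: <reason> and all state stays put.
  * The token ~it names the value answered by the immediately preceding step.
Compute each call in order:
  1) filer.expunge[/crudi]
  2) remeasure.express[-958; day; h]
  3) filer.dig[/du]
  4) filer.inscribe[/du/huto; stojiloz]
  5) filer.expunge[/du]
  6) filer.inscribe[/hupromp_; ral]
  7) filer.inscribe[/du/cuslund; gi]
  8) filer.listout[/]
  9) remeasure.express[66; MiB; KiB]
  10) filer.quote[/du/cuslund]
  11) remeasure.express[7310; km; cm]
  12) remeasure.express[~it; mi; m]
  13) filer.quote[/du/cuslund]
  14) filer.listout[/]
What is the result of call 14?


Answer: [du/, hupromp_]

Derivation:
~$ expunge p→/crudi
= ok
~$ express v→-958 u_from→day u_to→h
= -22992
~$ dig p→/du
= ok
~$ inscribe p→/du/huto c→stojiloz
= created
~$ expunge p→/du
= ToolError: not empty
~$ inscribe p→/hupromp_ c→ral
= created
~$ inscribe p→/du/cuslund c→gi
= created
~$ listout p→/
= [du/, hupromp_]
~$ express v→66 u_from→MiB u_to→KiB
= 67584
~$ quote p→/du/cuslund
= gi
~$ express v→7310 u_from→km u_to→cm
= 731000000
~$ express v→~it u_from→mi u_to→m
= 1176430464000
~$ quote p→/du/cuslund
= gi
~$ listout p→/
= [du/, hupromp_]


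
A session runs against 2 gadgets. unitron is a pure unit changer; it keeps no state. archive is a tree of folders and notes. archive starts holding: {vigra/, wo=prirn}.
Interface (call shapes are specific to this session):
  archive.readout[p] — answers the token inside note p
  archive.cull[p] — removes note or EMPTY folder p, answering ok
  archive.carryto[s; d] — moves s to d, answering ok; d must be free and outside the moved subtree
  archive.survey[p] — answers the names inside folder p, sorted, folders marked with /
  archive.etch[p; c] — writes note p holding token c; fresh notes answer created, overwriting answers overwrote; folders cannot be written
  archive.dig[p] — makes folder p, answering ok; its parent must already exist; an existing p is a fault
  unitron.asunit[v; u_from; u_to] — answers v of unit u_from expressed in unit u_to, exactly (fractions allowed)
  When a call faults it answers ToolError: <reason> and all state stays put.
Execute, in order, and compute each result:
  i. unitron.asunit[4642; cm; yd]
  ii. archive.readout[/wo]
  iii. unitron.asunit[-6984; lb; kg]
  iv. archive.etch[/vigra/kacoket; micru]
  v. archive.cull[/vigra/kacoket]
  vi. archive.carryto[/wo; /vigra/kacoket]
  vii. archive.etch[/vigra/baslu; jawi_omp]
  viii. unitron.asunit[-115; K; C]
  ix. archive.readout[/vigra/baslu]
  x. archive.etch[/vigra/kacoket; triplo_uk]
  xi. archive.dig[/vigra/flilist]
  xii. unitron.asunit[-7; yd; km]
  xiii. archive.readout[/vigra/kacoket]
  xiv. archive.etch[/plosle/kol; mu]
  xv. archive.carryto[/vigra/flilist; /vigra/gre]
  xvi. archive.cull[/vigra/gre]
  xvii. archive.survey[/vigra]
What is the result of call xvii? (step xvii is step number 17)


Answer: [baslu, kacoket]

Derivation:
>> unitron.asunit(v: 4642, u_from: cm, u_to: yd)
<< 58025/1143
>> archive.readout(p: /wo)
<< prirn
>> unitron.asunit(v: -6984, u_from: lb, u_to: kg)
<< -39598613901/12500000
>> archive.etch(p: /vigra/kacoket, c: micru)
<< created
>> archive.cull(p: /vigra/kacoket)
<< ok
>> archive.carryto(s: /wo, d: /vigra/kacoket)
<< ok
>> archive.etch(p: /vigra/baslu, c: jawi_omp)
<< created
>> unitron.asunit(v: -115, u_from: K, u_to: C)
<< -7763/20
>> archive.readout(p: /vigra/baslu)
<< jawi_omp
>> archive.etch(p: /vigra/kacoket, c: triplo_uk)
<< overwrote
>> archive.dig(p: /vigra/flilist)
<< ok
>> unitron.asunit(v: -7, u_from: yd, u_to: km)
<< -8001/1250000
>> archive.readout(p: /vigra/kacoket)
<< triplo_uk
>> archive.etch(p: /plosle/kol, c: mu)
<< ToolError: no parent
>> archive.carryto(s: /vigra/flilist, d: /vigra/gre)
<< ok
>> archive.cull(p: /vigra/gre)
<< ok
>> archive.survey(p: /vigra)
<< [baslu, kacoket]


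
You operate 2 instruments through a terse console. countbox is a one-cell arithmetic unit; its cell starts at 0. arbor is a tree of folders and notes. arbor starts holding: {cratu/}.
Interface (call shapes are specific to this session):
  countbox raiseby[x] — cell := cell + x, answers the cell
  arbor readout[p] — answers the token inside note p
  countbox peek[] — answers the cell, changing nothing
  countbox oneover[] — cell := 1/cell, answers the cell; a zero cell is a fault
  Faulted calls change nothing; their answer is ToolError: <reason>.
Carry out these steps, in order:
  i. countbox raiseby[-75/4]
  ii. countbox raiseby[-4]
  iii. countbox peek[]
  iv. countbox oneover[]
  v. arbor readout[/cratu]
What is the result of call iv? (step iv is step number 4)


$ countbox raiseby x=-75/4
  -75/4
$ countbox raiseby x=-4
  -91/4
$ countbox peek
  -91/4
$ countbox oneover
  -4/91
$ arbor readout p=/cratu
  ToolError: is a directory

Answer: -4/91


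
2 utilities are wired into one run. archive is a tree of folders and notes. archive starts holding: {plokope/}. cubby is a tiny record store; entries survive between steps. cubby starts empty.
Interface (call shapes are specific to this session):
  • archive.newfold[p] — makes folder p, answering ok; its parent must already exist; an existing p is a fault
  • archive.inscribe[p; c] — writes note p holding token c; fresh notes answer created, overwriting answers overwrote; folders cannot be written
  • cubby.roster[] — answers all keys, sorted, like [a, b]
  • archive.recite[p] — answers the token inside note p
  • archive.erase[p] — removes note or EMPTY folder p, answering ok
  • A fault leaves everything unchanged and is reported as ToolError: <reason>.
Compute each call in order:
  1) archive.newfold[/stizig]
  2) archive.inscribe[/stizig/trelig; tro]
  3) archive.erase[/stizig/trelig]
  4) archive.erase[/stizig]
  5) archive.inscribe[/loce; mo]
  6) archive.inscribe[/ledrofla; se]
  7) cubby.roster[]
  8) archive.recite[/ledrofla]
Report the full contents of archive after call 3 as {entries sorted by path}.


Answer: {plokope/, stizig/}

Derivation:
;; newfold(/stizig) ~> ok
;; inscribe(/stizig/trelig, tro) ~> created
;; erase(/stizig/trelig) ~> ok
;; erase(/stizig) ~> ok
;; inscribe(/loce, mo) ~> created
;; inscribe(/ledrofla, se) ~> created
;; roster() ~> []
;; recite(/ledrofla) ~> se


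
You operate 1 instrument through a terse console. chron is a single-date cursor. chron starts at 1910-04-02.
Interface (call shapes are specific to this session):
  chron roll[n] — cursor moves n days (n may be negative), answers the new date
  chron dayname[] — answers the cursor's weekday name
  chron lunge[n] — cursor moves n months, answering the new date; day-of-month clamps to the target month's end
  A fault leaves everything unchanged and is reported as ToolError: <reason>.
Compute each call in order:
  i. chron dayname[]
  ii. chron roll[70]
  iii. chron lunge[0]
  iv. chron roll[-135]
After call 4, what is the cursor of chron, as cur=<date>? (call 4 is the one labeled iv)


$ chron dayname
  Saturday
$ chron roll 70
  1910-06-11
$ chron lunge 0
  1910-06-11
$ chron roll -135
  1910-01-27

Answer: cur=1910-01-27


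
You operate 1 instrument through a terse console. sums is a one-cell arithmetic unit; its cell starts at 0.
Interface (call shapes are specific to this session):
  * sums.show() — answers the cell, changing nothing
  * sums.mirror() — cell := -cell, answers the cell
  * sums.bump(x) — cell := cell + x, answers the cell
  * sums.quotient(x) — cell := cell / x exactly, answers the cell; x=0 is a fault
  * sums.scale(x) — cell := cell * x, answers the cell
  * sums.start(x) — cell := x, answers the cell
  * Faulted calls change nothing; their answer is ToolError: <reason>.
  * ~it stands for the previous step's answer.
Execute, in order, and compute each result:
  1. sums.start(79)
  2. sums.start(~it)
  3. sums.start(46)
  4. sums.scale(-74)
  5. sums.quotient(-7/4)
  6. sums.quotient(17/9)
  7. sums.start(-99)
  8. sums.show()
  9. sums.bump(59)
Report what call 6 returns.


% sums.start x='79'
  79
% sums.start x='~it'
  79
% sums.start x='46'
  46
% sums.scale x='-74'
  -3404
% sums.quotient x='-7/4'
  13616/7
% sums.quotient x='17/9'
  122544/119
% sums.start x='-99'
  -99
% sums.show
  -99
% sums.bump x='59'
  -40

Answer: 122544/119


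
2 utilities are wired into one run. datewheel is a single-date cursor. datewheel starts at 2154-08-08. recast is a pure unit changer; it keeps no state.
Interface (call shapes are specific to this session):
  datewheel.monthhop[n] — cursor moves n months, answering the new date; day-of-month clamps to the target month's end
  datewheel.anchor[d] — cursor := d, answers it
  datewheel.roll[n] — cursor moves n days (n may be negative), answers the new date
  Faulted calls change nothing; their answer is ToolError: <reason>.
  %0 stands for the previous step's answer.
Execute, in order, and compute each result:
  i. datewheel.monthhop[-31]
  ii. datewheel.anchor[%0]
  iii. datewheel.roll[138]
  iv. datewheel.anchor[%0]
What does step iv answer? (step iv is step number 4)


Answer: 2152-05-25

Derivation:
;; 1. monthhop(n=-31) ~> 2152-01-08
;; 2. anchor(d=%0) ~> 2152-01-08
;; 3. roll(n=138) ~> 2152-05-25
;; 4. anchor(d=%0) ~> 2152-05-25


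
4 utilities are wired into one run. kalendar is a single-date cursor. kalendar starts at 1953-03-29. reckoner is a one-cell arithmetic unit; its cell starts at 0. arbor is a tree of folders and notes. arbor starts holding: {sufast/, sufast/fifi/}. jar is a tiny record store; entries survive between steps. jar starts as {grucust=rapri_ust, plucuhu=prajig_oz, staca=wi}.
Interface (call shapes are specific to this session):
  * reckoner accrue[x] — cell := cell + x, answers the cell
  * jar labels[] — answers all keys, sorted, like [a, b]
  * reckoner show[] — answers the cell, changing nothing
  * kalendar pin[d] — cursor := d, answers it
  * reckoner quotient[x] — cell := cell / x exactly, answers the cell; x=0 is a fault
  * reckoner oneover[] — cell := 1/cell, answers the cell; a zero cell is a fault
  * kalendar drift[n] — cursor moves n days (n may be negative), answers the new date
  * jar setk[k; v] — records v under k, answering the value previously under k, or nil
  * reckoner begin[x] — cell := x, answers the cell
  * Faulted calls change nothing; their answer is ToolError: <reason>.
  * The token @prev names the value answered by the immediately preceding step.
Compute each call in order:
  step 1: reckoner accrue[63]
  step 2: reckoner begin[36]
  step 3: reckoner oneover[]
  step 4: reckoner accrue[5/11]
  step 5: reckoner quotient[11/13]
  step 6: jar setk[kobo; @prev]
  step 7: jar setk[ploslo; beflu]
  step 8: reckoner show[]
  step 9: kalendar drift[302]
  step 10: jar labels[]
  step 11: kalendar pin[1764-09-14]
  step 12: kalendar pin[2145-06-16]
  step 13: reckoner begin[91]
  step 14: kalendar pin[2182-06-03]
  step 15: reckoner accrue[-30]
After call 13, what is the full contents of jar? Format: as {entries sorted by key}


Answer: {grucust=rapri_ust, kobo=2483/4356, ploslo=beflu, plucuhu=prajig_oz, staca=wi}

Derivation:
# reckoner accrue(63) == 63
# reckoner begin(36) == 36
# reckoner oneover() == 1/36
# reckoner accrue(5/11) == 191/396
# reckoner quotient(11/13) == 2483/4356
# jar setk(kobo, @prev) == nil
# jar setk(ploslo, beflu) == nil
# reckoner show() == 2483/4356
# kalendar drift(302) == 1954-01-25
# jar labels() == [grucust, kobo, ploslo, plucuhu, staca]
# kalendar pin(1764-09-14) == 1764-09-14
# kalendar pin(2145-06-16) == 2145-06-16
# reckoner begin(91) == 91
# kalendar pin(2182-06-03) == 2182-06-03
# reckoner accrue(-30) == 61


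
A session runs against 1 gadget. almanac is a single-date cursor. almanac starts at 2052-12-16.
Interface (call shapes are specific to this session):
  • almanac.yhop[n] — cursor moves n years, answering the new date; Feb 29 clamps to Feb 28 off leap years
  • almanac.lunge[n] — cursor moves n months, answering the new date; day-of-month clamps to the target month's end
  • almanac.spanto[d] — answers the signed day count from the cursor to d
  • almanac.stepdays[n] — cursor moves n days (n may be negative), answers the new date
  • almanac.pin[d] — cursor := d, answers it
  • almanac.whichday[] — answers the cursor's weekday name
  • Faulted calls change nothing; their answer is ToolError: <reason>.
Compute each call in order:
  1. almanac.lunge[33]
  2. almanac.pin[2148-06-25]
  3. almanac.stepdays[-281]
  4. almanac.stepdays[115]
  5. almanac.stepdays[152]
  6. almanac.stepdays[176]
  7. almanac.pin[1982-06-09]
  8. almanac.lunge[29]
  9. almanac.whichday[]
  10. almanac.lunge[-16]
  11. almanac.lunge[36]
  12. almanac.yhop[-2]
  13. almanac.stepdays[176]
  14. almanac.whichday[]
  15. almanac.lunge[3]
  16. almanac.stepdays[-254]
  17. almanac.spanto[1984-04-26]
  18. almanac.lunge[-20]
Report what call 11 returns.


Answer: 1986-07-09

Derivation:
Using almanac.lunge using 33, → 2055-09-16.
Invoking almanac.pin using 2148-06-25, and get 2148-06-25.
I invoke almanac.stepdays using -281, which returns 2147-09-18.
Calling almanac.stepdays using 115, → 2148-01-11.
I run almanac.stepdays using 152, — result: 2148-06-11.
Invoking almanac.stepdays using 176, — result: 2148-12-04.
Then almanac.pin using 1982-06-09, and see 1982-06-09.
I run almanac.lunge using 29, giving 1984-11-09.
Invoking almanac.whichday(), → Friday.
I try almanac.lunge using -16, → 1983-07-09.
Now I run almanac.lunge using 36, yielding 1986-07-09.
Calling almanac.yhop using -2, → 1984-07-09.
Calling almanac.stepdays using 176, — result: 1985-01-01.
Calling almanac.whichday, giving Tuesday.
Invoking almanac.lunge using 3, which returns 1985-04-01.
Calling almanac.stepdays using -254, — result: 1984-07-21.
I invoke almanac.spanto using 1984-04-26, and observe -86.
I invoke almanac.lunge using -20, and see 1982-11-21.


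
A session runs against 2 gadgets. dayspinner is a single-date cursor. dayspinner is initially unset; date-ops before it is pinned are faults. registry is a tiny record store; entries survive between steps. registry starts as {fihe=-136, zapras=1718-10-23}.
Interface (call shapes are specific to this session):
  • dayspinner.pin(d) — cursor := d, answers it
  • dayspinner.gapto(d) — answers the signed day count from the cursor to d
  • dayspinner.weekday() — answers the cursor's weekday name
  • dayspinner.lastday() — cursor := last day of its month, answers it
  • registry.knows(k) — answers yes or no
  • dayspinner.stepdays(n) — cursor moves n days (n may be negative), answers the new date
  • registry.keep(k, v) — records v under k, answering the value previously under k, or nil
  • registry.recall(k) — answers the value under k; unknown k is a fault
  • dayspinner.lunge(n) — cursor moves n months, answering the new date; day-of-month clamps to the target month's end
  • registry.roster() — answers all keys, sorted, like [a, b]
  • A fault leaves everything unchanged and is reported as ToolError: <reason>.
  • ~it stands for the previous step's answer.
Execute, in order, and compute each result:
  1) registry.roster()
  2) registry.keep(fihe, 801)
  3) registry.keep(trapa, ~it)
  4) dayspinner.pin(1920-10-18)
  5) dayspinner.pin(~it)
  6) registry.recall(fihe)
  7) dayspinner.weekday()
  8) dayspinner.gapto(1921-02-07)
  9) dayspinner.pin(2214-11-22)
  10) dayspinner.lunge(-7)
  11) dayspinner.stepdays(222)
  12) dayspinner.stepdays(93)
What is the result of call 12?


Answer: 2215-03-03

Derivation:
→ registry.roster()
← [fihe, zapras]
→ registry.keep(k→fihe, v→801)
← -136
→ registry.keep(k→trapa, v→~it)
← nil
→ dayspinner.pin(d→1920-10-18)
← 1920-10-18
→ dayspinner.pin(d→~it)
← 1920-10-18
→ registry.recall(k→fihe)
← 801
→ dayspinner.weekday()
← Monday
→ dayspinner.gapto(d→1921-02-07)
← 112
→ dayspinner.pin(d→2214-11-22)
← 2214-11-22
→ dayspinner.lunge(n→-7)
← 2214-04-22
→ dayspinner.stepdays(n→222)
← 2214-11-30
→ dayspinner.stepdays(n→93)
← 2215-03-03


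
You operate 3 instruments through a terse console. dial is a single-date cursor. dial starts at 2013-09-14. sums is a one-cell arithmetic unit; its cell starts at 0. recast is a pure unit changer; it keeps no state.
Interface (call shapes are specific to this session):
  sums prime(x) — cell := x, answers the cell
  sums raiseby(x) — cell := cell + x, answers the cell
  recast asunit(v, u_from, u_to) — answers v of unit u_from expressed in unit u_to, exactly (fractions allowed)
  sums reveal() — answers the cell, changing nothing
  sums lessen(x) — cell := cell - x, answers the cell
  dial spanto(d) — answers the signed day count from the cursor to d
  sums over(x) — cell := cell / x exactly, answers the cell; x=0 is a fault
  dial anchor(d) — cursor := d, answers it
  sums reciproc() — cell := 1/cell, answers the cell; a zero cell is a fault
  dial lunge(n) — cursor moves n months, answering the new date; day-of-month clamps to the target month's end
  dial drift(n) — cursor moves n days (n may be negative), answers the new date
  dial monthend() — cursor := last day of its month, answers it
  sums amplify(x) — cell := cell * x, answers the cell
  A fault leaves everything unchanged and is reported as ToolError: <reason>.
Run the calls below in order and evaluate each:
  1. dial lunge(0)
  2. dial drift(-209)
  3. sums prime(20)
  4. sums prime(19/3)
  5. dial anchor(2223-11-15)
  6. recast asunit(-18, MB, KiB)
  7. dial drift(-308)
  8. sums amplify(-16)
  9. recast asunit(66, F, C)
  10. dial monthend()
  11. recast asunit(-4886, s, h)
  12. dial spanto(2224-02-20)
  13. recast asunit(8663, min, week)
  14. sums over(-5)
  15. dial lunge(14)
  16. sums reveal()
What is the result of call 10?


I call dial lunge using 0, which returns 2013-09-14.
I invoke dial drift using -209, yielding 2013-02-17.
I invoke sums prime using 20, and get 20.
Now I run sums prime using 19/3: 19/3.
Now I run dial anchor using 2223-11-15, giving 2223-11-15.
Next I call recast asunit using -18, MB, KiB, and see -140625/8.
Now I run dial drift using -308, and get 2223-01-11.
I use sums amplify using -16, and get -304/3.
Next I call recast asunit using 66, F, C, → 170/9.
Next I call dial monthend(), — result: 2223-01-31.
Calling recast asunit using -4886, s, h, yielding -2443/1800.
Then dial spanto using 2224-02-20, yielding 385.
Calling recast asunit using 8663, min, week, and observe 8663/10080.
Using sums over using -5, and observe 304/15.
I try dial lunge using 14, → 2224-03-31.
I run sums reveal, and observe 304/15.

Answer: 2223-01-31


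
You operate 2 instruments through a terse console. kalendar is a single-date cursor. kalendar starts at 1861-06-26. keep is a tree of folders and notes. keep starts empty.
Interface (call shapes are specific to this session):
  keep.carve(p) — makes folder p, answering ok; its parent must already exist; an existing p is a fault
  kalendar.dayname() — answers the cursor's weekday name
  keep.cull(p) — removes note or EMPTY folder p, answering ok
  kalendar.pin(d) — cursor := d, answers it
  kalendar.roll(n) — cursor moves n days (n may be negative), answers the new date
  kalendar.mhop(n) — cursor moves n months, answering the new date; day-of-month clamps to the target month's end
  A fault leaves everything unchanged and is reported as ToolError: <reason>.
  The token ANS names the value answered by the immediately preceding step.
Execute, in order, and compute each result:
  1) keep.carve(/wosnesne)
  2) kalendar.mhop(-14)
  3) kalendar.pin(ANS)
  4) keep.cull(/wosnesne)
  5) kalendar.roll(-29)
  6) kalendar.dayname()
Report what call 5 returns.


Answer: 1860-03-28

Derivation:
! 1. keep.carve(p→/wosnesne) ~> ok
! 2. kalendar.mhop(n→-14) ~> 1860-04-26
! 3. kalendar.pin(d→ANS) ~> 1860-04-26
! 4. keep.cull(p→/wosnesne) ~> ok
! 5. kalendar.roll(n→-29) ~> 1860-03-28
! 6. kalendar.dayname() ~> Wednesday


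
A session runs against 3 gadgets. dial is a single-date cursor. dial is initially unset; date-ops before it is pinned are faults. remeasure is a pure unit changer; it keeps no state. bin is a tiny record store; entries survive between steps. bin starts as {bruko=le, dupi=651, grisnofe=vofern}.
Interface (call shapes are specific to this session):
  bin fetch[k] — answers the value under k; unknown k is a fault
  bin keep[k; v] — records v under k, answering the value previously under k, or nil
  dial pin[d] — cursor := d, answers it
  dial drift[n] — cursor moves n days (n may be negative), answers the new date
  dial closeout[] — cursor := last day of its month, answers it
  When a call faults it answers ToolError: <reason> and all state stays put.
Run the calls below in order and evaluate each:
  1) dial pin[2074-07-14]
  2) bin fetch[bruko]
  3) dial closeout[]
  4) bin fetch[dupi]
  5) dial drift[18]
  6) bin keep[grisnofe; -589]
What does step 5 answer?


Answer: 2074-08-18

Derivation:
I try dial pin with d='2074-07-14', → 2074-07-14.
Using bin fetch with k='bruko', giving le.
I use dial closeout(), — result: 2074-07-31.
Next I call bin fetch with k='dupi', and observe 651.
I try dial drift with n='18', which returns 2074-08-18.
Invoking bin keep with k='grisnofe', v='-589', — result: vofern.


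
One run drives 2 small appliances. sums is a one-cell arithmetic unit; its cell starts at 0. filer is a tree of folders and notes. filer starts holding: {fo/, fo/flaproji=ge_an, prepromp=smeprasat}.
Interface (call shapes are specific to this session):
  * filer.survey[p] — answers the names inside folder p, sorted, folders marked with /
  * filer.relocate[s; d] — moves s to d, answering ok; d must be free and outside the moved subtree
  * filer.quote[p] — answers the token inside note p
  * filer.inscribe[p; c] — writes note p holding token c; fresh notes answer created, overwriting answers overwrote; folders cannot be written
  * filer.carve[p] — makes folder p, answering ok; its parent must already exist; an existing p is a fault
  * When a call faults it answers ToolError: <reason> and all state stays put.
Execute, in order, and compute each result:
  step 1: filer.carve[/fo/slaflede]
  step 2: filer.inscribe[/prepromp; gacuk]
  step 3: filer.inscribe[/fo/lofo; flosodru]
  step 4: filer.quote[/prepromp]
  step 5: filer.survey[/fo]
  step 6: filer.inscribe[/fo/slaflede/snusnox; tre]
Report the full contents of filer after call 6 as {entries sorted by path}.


Answer: {fo/, fo/flaproji=ge_an, fo/lofo=flosodru, fo/slaflede/, fo/slaflede/snusnox=tre, prepromp=gacuk}

Derivation:
# filer.carve(p→/fo/slaflede) -> ok
# filer.inscribe(p→/prepromp, c→gacuk) -> overwrote
# filer.inscribe(p→/fo/lofo, c→flosodru) -> created
# filer.quote(p→/prepromp) -> gacuk
# filer.survey(p→/fo) -> [flaproji, lofo, slaflede/]
# filer.inscribe(p→/fo/slaflede/snusnox, c→tre) -> created


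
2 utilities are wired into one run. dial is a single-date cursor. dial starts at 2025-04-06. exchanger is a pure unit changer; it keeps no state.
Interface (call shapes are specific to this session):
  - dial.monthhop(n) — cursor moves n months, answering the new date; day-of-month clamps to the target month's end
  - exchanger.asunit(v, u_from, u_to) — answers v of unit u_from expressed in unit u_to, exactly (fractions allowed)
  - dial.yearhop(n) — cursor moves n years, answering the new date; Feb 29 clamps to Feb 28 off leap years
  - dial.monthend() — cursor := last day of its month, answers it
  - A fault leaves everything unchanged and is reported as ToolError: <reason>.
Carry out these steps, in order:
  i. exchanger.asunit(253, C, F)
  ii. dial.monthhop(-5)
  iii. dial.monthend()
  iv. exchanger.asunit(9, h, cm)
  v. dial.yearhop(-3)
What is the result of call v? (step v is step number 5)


I call asunit with v=253, u_from=C, u_to=F, and see 2437/5.
I call monthhop with n=-5, → 2024-11-06.
I call monthend, — result: 2024-11-30.
Invoking asunit with v=9, u_from=h, u_to=cm, which returns ToolError: incompatible units.
I invoke yearhop with n=-3, → 2021-11-30.

Answer: 2021-11-30
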